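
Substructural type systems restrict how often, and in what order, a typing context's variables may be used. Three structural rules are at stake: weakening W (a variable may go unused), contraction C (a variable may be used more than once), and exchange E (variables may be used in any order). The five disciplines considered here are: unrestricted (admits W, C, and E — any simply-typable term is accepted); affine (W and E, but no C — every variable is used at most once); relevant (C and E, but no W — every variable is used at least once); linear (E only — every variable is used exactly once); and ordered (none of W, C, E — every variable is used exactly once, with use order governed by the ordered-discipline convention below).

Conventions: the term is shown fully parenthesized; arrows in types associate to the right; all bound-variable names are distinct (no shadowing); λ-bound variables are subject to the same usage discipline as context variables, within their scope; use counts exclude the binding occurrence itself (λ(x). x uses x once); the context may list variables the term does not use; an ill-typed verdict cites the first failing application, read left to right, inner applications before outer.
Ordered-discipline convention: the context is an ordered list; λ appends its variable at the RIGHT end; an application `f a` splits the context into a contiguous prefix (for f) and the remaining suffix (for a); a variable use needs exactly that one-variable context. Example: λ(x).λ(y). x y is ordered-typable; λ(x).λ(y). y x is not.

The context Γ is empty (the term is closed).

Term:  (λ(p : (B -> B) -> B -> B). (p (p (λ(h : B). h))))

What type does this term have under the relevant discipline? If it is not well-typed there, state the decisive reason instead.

term : ((B -> B) -> B -> B) -> B -> B
use counts: p (bound): 2×, h (bound): 1×
uses in reading order: p, p, h
typing: the term checks, with type ((B -> B) -> B -> B) -> B -> B
all disciplines: ordered ✗; linear ✗; affine ✗; relevant ✓; unrestricted ✓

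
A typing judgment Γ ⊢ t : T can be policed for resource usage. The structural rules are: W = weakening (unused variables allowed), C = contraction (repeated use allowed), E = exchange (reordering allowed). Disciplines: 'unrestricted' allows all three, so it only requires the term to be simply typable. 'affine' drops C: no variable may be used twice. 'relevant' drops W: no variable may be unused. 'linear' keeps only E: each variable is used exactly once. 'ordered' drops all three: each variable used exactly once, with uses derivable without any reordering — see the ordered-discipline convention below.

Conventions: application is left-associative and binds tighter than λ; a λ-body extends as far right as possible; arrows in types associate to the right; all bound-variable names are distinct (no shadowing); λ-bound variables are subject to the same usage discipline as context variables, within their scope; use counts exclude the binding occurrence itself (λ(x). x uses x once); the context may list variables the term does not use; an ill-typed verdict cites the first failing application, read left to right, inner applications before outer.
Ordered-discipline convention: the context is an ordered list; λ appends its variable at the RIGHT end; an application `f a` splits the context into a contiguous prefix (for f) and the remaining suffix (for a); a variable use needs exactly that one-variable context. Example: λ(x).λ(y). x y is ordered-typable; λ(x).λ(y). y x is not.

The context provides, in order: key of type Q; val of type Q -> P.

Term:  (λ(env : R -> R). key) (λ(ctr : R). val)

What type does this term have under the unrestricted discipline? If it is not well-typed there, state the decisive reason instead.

not well-typed under unrestricted — the type mismatch rejects it
use counts: key: 1; val: 1; env (λ-bound): 0; ctr (λ-bound): 0
use order (left to right): key, val
typing: ill-typed: a function awaiting R -> R gets R -> Q -> P
per-discipline verdicts: ordered ✗; linear ✗; affine ✗; relevant ✗; unrestricted ✗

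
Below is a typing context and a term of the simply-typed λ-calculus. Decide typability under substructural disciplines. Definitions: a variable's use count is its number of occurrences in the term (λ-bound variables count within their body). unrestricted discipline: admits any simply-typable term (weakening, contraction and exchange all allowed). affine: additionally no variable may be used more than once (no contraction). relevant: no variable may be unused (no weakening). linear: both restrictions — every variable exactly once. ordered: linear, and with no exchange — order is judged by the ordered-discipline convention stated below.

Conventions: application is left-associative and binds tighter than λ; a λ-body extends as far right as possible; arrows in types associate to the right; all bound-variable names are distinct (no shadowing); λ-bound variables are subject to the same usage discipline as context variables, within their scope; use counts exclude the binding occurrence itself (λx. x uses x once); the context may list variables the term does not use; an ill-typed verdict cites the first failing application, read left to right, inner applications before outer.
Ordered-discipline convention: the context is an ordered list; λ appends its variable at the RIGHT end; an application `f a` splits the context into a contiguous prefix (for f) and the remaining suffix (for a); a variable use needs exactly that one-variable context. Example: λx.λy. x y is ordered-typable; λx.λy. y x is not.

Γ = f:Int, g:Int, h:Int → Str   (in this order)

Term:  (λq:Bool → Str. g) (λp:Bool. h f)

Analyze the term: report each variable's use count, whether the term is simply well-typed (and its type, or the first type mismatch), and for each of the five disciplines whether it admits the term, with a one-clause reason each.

counts: f: 1, g: 1, h: 1, q (λ-bound): 0, p (λ-bound): 0
use order (left to right): g, h, f
typing: the term checks, with type Int
ordered: ✗ — q, p never used (weakening)
linear: ✗ — q, p never used (weakening)
affine: ✓ — none of f, g, h, q, p used more than once
relevant: ✗ — q, p never used (weakening)
unrestricted: ✓ — simply typable at Int; W, C, E all held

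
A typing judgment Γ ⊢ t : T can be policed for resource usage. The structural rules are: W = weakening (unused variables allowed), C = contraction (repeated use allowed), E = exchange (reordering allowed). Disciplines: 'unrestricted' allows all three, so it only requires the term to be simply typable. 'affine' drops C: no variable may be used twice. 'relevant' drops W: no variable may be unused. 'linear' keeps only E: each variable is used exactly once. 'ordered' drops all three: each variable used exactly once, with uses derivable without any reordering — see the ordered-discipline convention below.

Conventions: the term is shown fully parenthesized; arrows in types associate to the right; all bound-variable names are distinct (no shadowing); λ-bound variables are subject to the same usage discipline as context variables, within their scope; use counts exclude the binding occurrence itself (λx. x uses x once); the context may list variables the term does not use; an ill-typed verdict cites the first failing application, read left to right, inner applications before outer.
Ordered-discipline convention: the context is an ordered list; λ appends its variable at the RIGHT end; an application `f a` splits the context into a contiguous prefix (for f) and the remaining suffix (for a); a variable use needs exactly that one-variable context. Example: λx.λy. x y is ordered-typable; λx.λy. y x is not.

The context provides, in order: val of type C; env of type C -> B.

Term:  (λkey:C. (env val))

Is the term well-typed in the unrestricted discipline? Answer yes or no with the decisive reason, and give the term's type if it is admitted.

yes — simply typable at C -> B; W, C, E all held; term : C -> B
counts: val=1, env=1, key (λ-bound)=0
use order (left to right): env, val
typing: ✓ — C -> B
across the five disciplines: ordered ✗ · linear ✗ · affine ✓ · relevant ✗ · unrestricted ✓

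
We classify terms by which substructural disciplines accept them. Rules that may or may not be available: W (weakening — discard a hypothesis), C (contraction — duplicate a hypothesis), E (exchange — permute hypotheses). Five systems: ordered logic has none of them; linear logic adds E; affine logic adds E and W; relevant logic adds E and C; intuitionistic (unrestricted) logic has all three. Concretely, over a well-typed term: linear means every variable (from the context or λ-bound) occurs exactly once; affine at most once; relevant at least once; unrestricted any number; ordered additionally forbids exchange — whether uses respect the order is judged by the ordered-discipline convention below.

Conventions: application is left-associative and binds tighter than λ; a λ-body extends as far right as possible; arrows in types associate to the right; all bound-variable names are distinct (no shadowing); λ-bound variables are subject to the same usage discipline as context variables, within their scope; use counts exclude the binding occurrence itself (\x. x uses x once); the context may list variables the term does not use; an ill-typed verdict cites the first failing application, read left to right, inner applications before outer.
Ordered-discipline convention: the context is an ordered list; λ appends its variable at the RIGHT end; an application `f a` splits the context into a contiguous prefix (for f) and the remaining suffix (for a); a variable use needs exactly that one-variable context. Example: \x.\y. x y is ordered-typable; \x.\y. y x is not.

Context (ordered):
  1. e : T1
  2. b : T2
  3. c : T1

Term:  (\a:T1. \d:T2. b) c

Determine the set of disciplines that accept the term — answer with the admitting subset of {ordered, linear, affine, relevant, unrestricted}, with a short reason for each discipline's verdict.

admitted by: affine, unrestricted
variable uses: e: 0; b: 1; c: 1; a (bound): 0; d (bound): 0
uses in reading order: b, c
typing: well-typed — term : T2 -> T2
ordered ✗ (unused: e, a, d — weakening required)
linear ✗ (unused: e, a, d — weakening required)
affine ✓ (at most one use each (e, b, c, a, d))
relevant ✗ (unused: e, a, d — weakening required)
unrestricted ✓ (type-checks (T2 -> T2) and nothing is barred)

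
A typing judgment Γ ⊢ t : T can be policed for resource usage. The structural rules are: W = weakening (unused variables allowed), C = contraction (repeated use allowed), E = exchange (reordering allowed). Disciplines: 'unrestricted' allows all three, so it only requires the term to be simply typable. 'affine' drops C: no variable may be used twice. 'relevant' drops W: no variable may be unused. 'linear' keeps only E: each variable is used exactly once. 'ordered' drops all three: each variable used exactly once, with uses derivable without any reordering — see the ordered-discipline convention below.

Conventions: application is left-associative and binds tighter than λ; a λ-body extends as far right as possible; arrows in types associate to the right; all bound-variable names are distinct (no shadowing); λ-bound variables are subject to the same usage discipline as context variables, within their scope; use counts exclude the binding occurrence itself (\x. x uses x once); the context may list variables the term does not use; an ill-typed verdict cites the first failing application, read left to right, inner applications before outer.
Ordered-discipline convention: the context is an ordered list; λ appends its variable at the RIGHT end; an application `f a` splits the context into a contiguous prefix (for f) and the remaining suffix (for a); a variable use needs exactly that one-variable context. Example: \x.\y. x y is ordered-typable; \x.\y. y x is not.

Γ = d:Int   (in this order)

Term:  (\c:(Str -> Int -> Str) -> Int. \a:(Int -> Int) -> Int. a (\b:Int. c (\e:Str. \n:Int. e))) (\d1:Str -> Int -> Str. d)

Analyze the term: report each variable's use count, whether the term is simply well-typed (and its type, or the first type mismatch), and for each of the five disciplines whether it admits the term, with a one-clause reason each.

counts: d: 1, c (bound): 1, a (bound): 1, b (bound): 0, e (bound): 1, n (bound): 0, d1 (bound): 0
uses in reading order: a, c, e, d
typing: well-typed at ((Int -> Int) -> Int) -> Int
ordered: ✗ — b, n, d1 left unused
linear: ✗ — b, n, d1 left unused
affine: ✓ — none of d, c, a, b, e, n, d1 used more than once
relevant: ✗ — b, n, d1 left unused
unrestricted: ✓ — type-checks (((Int -> Int) -> Int) -> Int) and nothing is barred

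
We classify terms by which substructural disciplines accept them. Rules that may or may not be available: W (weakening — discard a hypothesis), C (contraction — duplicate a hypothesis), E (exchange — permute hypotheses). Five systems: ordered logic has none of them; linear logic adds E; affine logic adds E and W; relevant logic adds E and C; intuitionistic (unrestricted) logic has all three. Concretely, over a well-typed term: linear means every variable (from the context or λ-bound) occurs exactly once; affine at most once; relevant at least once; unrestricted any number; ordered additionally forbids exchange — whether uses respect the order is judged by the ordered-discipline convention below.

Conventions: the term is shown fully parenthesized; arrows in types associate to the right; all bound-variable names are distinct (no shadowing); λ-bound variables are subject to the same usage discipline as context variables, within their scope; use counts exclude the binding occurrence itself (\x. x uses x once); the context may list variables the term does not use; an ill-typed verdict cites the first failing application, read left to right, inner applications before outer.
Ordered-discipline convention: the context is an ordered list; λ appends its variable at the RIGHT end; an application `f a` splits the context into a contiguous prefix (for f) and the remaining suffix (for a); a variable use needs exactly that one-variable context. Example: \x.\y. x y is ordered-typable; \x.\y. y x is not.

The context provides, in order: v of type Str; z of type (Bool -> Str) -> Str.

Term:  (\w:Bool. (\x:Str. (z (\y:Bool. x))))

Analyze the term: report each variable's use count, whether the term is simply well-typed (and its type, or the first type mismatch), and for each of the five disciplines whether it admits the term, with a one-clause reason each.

counts: v: 0×; z: 1×; w [bound]: 0×; x [bound]: 1×; y [bound]: 0×
uses in reading order: z, x
typing: well-typed — term : Bool -> Str -> Str
ordered: ✗ — unused: v, w, y — weakening required
linear: ✗ — unused: v, w, y — weakening required
affine: ✓ — none of v, z, w, x, y used more than once
relevant: ✗ — unused: v, w, y — weakening required
unrestricted: ✓ — well-typed at Bool -> Str -> Str; no restrictions here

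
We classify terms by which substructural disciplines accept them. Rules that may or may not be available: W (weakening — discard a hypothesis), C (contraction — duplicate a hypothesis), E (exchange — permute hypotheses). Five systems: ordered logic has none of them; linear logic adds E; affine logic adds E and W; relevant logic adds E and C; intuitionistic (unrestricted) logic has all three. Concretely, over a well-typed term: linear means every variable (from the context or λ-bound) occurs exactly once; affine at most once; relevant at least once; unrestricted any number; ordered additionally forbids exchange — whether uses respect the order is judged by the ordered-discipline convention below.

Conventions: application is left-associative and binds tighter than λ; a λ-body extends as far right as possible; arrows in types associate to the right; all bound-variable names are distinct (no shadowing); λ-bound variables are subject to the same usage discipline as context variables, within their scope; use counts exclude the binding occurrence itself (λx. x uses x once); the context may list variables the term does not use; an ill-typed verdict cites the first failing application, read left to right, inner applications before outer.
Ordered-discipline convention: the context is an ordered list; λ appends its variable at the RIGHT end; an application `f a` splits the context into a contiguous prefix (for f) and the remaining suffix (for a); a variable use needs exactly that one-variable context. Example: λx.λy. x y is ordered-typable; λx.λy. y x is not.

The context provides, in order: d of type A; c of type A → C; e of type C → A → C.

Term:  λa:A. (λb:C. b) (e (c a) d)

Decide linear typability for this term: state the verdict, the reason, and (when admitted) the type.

yes — d, c, e, a, b: one use apiece; term : A → C
usage: d ×1, c ×1, e ×1, a (bound) ×1, b (bound) ×1
use order (left to right): b, e, c, a, d
typing: ✓ — A → C
across the five disciplines: ordered ✗ | linear ✓ | affine ✓ | relevant ✓ | unrestricted ✓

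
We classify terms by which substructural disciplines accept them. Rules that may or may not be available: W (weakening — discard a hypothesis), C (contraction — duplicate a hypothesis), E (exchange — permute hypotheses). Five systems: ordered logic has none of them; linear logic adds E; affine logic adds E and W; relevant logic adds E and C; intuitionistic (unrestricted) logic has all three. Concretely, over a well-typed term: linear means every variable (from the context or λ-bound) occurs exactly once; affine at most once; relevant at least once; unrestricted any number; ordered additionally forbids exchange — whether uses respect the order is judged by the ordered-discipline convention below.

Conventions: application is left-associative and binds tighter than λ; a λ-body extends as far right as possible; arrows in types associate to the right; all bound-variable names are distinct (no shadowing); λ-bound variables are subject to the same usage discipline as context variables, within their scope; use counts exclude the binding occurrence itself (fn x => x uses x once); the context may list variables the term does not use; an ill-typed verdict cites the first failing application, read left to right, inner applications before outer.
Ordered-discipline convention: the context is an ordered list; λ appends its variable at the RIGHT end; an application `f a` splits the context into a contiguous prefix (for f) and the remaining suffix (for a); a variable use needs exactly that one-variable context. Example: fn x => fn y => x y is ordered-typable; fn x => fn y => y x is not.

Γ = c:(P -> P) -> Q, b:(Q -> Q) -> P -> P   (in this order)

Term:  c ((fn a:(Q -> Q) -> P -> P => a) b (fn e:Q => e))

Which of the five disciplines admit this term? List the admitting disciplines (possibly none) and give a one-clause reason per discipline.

admitting disciplines: ordered, linear, affine, relevant, unrestricted
use counts: c ×1, b ×1, a [bound] ×1, e [bound] ×1
use order (left to right): c, a, b, e
typing: well-typed — term : Q
ordered ✓ (one use each (c, b, a, e); ordered split holds)
linear ✓ (single use per variable (c, b, a, e))
affine ✓ (c, b, a, e: no repeats, contraction unneeded)
relevant ✓ (at least one use each (c, b, a, e))
unrestricted ✓ (type-checks (Q) and nothing is barred)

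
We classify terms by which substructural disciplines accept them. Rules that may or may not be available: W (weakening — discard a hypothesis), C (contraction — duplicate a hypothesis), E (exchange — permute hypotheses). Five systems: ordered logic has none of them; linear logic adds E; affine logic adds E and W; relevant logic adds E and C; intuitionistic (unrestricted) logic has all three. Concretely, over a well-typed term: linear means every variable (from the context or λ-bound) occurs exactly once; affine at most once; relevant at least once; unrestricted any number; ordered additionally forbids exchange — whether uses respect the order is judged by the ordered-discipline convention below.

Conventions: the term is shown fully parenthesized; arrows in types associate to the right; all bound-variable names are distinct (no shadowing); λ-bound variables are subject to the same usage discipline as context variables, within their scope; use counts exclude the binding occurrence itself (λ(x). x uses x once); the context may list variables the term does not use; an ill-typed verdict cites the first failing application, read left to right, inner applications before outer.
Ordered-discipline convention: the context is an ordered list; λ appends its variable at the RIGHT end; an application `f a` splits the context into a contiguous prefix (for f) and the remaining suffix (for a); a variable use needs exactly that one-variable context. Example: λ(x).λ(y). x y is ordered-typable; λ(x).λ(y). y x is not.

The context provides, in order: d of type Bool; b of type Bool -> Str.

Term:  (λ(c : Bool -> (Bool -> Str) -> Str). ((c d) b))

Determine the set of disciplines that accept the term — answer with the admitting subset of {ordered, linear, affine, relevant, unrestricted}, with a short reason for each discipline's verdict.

admitted by: linear, affine, relevant, unrestricted
use counts: d ×1, b ×1, c (λ-bound) ×1
use order (left to right): c, d, b
typing: ✓ — (Bool -> (Bool -> Str) -> Str) -> Str
ordered: ✗, no contiguous prefix/suffix split fits c, d, b
linear: ✓, each of d, b, c used exactly once
affine: ✓, at most one use each (d, b, c)
relevant: ✓, none of d, b, c goes unused
unrestricted: ✓, typability at (Bool -> (Bool -> Str) -> Str) -> Str is all that's needed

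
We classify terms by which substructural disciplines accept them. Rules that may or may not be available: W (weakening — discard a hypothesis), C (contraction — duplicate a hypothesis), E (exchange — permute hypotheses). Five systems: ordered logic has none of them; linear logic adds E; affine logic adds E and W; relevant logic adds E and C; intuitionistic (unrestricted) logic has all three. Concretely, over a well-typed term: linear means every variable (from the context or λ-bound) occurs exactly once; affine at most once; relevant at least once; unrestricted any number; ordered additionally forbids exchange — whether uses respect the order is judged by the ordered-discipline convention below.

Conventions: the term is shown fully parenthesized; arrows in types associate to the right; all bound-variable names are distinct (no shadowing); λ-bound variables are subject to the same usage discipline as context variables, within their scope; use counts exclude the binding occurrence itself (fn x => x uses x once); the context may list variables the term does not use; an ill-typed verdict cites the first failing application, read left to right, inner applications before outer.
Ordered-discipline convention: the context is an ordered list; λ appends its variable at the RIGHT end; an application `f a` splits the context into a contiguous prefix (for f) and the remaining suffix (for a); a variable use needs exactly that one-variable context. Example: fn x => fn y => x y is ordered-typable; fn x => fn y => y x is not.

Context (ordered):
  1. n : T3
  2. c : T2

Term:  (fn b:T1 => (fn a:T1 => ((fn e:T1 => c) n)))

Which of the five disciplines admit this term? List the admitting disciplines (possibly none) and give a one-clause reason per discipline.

admitted in: none
use counts: n ×1, c ×1, b (bound) ×0, a (bound) ×0, e (bound) ×0
left-to-right use order: c, n
typing: ill-typed: an argument T3 mismatches the expected T1
ordered ✗ (a type mismatch blocks all five)
linear ✗ (the type mismatch rejects it)
affine ✗ (not simply typable)
relevant ✗ (fails simple typing)
unrestricted ✗ (a type mismatch blocks all five)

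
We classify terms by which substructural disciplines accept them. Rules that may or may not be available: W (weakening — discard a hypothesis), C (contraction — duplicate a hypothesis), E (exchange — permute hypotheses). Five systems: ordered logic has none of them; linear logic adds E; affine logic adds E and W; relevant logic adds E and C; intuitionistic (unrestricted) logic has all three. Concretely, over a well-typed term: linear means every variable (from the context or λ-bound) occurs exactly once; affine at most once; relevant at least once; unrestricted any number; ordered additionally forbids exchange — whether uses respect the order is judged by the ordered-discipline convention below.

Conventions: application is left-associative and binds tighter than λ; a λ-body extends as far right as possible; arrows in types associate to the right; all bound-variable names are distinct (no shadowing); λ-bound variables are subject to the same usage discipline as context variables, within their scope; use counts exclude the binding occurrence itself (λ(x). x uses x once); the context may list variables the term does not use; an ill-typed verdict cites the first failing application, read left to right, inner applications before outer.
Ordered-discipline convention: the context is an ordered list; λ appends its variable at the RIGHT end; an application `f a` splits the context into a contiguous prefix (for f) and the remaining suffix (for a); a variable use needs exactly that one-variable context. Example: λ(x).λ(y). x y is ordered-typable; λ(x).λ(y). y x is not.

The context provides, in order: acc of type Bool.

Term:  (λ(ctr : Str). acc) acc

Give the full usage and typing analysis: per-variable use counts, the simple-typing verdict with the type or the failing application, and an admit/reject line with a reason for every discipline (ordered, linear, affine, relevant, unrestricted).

variable uses: acc: 2, ctr (λ-bound): 0
uses in reading order: acc, acc
typing: ill-typed: an argument Bool mismatches the expected Str
ordered: ✗ — a type mismatch blocks all five
linear: ✗ — the type mismatch rejects it
affine: ✗ — not simply typable
relevant: ✗ — fails simple typing
unrestricted: ✗ — a type mismatch blocks all five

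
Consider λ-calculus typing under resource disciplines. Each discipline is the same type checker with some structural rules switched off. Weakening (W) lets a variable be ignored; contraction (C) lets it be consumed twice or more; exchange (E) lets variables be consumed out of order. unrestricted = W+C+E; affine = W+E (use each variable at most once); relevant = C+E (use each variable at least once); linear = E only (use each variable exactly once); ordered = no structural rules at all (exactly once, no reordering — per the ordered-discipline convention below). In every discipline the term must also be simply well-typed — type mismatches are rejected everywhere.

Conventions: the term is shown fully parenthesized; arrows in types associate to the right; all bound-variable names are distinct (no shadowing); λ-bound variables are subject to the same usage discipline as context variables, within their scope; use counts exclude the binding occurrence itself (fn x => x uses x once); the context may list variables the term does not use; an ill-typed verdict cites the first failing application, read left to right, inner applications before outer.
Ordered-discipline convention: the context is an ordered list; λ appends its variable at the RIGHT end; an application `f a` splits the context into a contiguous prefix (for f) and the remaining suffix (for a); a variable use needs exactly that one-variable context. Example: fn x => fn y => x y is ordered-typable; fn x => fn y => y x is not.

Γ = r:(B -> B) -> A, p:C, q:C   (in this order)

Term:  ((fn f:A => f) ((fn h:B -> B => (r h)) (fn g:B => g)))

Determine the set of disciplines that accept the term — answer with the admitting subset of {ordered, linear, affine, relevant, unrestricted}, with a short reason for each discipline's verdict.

admitted in: affine, unrestricted
use counts: r: 1×; p: 0×; q: 0×; f [bound]: 1×; h [bound]: 1×; g [bound]: 1×
order of uses: f, r, h, g
typing: ✓ — A
ordered: ✗ — p, q never used (weakening)
linear: ✗ — p, q never used (weakening)
affine: ✓ — at most one use each (r, p, q, f, h, g)
relevant: ✗ — p, q never used (weakening)
unrestricted: ✓ — well-typed at A; no restrictions here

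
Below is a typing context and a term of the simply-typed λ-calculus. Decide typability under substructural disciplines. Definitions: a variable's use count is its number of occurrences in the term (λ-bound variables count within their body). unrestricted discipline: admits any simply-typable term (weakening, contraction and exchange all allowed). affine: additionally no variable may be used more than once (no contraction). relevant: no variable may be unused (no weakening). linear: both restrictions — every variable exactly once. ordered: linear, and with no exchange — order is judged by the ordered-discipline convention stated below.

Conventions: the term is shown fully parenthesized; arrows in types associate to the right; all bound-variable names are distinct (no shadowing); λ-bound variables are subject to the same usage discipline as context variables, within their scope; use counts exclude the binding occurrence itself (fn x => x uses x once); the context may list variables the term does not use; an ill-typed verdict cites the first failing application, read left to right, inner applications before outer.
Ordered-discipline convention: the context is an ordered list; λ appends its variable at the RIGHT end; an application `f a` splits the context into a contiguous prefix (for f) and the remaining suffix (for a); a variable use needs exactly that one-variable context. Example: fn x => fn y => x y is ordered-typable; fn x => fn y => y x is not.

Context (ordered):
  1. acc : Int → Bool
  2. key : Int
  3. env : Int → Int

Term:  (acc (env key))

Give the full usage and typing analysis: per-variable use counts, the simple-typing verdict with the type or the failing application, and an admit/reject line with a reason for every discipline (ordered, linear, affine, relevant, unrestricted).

counts: acc: 1, key: 1, env: 1
left-to-right use order: acc, env, key
typing: well-typed at Bool
ordered: ✗ — no contiguous prefix/suffix split fits acc, env, key
linear: ✓ — single use per variable (acc, key, env)
affine: ✓ — no duplicate uses among acc, key, env
relevant: ✓ — at least one use each (acc, key, env)
unrestricted: ✓ — type-checks (Bool) and nothing is barred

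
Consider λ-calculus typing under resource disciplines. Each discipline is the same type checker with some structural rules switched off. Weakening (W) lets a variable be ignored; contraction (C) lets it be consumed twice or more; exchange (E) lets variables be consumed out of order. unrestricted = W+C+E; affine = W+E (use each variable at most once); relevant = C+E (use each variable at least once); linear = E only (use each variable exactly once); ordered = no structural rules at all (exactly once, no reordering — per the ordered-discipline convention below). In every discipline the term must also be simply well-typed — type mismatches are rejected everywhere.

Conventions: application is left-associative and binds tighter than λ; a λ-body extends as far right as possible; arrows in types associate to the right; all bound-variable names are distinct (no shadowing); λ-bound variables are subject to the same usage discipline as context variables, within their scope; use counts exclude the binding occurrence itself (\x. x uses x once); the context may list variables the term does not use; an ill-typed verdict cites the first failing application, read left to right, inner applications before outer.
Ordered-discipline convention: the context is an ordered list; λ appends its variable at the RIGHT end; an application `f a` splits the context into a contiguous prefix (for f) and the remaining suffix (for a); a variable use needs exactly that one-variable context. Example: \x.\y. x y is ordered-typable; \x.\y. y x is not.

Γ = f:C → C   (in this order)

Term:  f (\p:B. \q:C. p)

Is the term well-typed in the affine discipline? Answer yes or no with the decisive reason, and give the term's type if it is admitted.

no — a type mismatch blocks all five
variable uses: f ×1, p [bound] ×1, q [bound] ×0
use order (left to right): f, p
typing: ill-typed: an argument B → C → B mismatches the expected C
summary: ordered ✗ · linear ✗ · affine ✗ · relevant ✗ · unrestricted ✗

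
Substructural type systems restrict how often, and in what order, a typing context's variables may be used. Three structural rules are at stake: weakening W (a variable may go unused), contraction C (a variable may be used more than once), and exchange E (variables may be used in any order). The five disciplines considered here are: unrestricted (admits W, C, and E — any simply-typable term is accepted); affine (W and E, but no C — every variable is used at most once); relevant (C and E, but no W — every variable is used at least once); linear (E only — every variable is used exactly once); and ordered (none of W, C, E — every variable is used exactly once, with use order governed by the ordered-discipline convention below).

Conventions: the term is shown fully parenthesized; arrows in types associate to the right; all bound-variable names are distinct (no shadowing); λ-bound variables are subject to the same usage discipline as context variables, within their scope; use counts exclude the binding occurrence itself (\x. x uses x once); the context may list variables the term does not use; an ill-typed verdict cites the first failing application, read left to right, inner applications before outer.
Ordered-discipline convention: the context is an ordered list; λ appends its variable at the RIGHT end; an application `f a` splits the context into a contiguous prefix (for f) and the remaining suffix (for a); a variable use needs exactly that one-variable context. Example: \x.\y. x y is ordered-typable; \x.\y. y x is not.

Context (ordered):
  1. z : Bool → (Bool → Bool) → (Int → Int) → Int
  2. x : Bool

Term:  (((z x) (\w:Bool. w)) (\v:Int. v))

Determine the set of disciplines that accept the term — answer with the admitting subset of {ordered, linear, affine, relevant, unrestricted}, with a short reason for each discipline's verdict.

accepted by: ordered, linear, affine, relevant, unrestricted
usage: z: 1; x: 1; w (λ-bound): 1; v (λ-bound): 1
order of uses: z, x, w, v
typing: well-typed at Int
ordered: ✓ — one use each (z, x, w, v); ordered split holds
linear: ✓ — z, x, w, v: one use apiece
affine: ✓ — none of z, x, w, v used more than once
relevant: ✓ — every one of z, x, w, v appears
unrestricted: ✓ — well-typed at Int; no restrictions here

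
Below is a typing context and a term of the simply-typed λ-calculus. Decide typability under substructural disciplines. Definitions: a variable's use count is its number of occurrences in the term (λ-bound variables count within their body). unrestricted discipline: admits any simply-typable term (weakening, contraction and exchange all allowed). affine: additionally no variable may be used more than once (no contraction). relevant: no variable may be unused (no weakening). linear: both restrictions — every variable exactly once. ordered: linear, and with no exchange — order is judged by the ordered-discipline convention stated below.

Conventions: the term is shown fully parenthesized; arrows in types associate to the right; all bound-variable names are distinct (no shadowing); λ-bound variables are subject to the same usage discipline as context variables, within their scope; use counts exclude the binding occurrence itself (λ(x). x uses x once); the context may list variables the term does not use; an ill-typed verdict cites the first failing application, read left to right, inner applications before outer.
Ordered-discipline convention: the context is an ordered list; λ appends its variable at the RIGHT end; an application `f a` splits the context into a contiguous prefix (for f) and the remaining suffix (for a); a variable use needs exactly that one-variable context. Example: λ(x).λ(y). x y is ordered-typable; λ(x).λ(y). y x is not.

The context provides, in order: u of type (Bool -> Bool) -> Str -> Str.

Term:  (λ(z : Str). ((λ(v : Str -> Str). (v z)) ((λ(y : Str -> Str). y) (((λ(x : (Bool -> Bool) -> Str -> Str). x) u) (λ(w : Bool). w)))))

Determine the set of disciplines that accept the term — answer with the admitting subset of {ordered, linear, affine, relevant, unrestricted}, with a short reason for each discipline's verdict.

admitting disciplines: linear, affine, relevant, unrestricted
usage: u ×1; z (λ-bound) ×1; v (λ-bound) ×1; y (λ-bound) ×1; x (λ-bound) ×1; w (λ-bound) ×1
left-to-right use order: v, z, y, x, u, w
typing: ✓ — Str -> Str
ordered ✗ (needs exchange: uses follow v, z, y, x, u, w)
linear ✓ (each of u, z, v, y, x, w used exactly once)
affine ✓ (u, z, v, y, x, w: no repeats, contraction unneeded)
relevant ✓ (every one of u, z, v, y, x, w appears)
unrestricted ✓ (simply typable at Str -> Str; W, C, E all held)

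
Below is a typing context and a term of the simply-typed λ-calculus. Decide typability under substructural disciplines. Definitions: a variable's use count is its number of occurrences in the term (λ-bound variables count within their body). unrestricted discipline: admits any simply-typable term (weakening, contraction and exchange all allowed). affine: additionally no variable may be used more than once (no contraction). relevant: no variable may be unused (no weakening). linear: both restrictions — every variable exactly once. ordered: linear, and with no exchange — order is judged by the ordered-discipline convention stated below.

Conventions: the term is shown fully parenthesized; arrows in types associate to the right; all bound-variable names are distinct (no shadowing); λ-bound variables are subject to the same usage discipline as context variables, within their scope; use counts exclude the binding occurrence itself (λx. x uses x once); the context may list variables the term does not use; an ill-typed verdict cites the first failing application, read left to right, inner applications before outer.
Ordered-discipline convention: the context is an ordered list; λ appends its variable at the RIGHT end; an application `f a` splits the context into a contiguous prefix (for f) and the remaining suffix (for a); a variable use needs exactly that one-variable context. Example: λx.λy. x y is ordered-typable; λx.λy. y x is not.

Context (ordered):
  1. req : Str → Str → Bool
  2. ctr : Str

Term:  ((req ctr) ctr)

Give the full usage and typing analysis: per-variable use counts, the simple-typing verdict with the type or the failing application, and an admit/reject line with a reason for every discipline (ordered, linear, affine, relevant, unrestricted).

variable uses: req ×1; ctr ×2
order of uses: req, ctr, ctr
typing: well-typed — term : Bool
ordered: ✗, repeated use of ctr ×2
linear: ✗, repeated use of ctr ×2
affine: ✗, repeated use of ctr ×2
relevant: ✓, none of req, ctr goes unused
unrestricted: ✓, typability at Bool is all that's needed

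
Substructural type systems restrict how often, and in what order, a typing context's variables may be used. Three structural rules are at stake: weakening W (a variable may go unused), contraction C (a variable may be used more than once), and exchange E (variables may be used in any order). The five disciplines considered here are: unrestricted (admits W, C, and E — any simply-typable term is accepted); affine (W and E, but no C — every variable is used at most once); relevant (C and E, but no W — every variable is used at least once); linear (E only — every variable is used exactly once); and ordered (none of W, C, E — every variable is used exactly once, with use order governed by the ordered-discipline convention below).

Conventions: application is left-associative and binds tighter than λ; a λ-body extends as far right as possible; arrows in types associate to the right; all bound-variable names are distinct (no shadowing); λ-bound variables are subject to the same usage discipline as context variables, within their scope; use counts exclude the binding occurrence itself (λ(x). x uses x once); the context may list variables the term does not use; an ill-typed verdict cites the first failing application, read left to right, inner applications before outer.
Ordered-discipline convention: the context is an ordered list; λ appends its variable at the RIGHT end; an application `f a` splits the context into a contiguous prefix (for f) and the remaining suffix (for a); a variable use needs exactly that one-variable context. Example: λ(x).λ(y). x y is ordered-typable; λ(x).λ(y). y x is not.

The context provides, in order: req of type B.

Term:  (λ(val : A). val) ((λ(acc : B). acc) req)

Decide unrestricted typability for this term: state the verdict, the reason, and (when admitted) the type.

no — not simply typable
use counts: req: 1×; val (λ-bound): 1×; acc (λ-bound): 1×
left-to-right use order: val, acc, req
typing: ill-typed: argument of type B where A is required
per-discipline verdicts: ordered ✗ · linear ✗ · affine ✗ · relevant ✗ · unrestricted ✗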